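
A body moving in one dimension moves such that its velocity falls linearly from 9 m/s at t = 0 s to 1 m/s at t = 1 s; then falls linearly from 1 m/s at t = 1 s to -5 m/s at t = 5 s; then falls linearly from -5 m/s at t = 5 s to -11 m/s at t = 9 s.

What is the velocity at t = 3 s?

On 1–5 s the graph is linear from 1 to -5 m/s: v(3) = 1 + (-5 − 1)·(3 − 1)/(5 − 1) = -2 m/s.

-2 m/s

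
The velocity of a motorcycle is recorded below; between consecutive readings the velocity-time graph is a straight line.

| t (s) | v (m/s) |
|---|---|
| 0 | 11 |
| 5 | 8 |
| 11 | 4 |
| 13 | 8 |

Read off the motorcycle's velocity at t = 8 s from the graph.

On 5–11 s the graph is linear from 8 to 4 m/s: v(8) = 8 + (4 − 8)·(8 − 5)/(11 − 5) = 6 m/s.

6 m/s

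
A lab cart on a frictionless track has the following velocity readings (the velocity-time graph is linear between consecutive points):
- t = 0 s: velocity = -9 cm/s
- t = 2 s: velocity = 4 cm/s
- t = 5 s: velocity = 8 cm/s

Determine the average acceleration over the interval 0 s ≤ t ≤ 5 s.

Average acceleration = Δv/Δt = (8 − -9)/(5 − 0) = 3.4 cm/s².

3.4 cm/s²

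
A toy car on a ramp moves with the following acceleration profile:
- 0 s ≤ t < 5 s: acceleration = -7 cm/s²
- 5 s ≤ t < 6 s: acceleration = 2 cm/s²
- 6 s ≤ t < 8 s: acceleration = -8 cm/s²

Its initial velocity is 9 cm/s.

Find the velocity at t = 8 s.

Δv equals the area under the a-t graph; then v = v₀ + Δv.
0–5 s: -7 × 5 = -35 cm/s
5–6 s: 2 × 1 = 2 cm/s
6–8 s: -8 × 2 = -16 cm/s
Δv = -49 cm/s, so v(8) = 9 + (-49) = -40 cm/s.

-40 cm/s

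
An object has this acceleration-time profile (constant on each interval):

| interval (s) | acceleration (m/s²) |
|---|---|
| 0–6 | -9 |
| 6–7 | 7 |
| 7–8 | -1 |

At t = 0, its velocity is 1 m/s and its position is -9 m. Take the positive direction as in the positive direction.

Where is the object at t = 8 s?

-261 m

On each constant-a segment, Δv = aΔt and Δx = v₀Δt + ½aΔt²; chain segment to segment.
0–6 s: v starts 1 m/s; Δx = 1·6 + ½·-9·6² = -156 m; v ends -53 m/s.
6–7 s: v starts -53 m/s; Δx = -53·1 + ½·7·1² = -49.5 m; v ends -46 m/s.
7–8 s: v starts -46 m/s; Δx = -46·1 + ½·-1·1² = -46.5 m; v ends -47 m/s.
x(8) = -9 + Σ Δx = -261 m.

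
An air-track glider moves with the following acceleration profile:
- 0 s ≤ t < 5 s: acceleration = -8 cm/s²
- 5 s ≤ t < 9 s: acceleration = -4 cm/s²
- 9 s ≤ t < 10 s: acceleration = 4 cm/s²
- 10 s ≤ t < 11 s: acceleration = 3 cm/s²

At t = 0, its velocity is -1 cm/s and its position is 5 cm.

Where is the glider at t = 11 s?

On each constant-a segment, Δv = aΔt and Δx = v₀Δt + ½aΔt²; chain segment to segment.
0–5 s: v starts -1 cm/s; Δx = -1·5 + ½·-8·5² = -105 cm; v ends -41 cm/s.
5–9 s: v starts -41 cm/s; Δx = -41·4 + ½·-4·4² = -196 cm; v ends -57 cm/s.
9–10 s: v starts -57 cm/s; Δx = -57·1 + ½·4·1² = -55 cm; v ends -53 cm/s.
10–11 s: v starts -53 cm/s; Δx = -53·1 + ½·3·1² = -51.5 cm; v ends -50 cm/s.
x(11) = 5 + Σ Δx = -402.5 cm.

-402.5 cm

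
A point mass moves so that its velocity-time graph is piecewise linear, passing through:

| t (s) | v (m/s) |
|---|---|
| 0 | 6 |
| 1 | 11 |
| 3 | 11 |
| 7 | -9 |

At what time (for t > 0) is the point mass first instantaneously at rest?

v changes sign on 3–7 s (from 11 to -9); the graph is linear there, so v = 0 at t = 3 + (-11)·(7 − 3)/(-9 − 11) = 5.2 s.

t = 5.2 s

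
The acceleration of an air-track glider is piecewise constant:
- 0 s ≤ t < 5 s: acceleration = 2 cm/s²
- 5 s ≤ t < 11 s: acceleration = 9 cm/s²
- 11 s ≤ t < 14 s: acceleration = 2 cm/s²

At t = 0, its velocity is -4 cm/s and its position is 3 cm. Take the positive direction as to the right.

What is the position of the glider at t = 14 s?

395 cm

On each constant-a segment, Δv = aΔt and Δx = v₀Δt + ½aΔt²; chain segment to segment.
0–5 s: v starts -4 cm/s; Δx = -4·5 + ½·2·5² = 5 cm; v ends 6 cm/s.
5–11 s: v starts 6 cm/s; Δx = 6·6 + ½·9·6² = 198 cm; v ends 60 cm/s.
11–14 s: v starts 60 cm/s; Δx = 60·3 + ½·2·3² = 189 cm; v ends 66 cm/s.
x(14) = 3 + Σ Δx = 395 cm.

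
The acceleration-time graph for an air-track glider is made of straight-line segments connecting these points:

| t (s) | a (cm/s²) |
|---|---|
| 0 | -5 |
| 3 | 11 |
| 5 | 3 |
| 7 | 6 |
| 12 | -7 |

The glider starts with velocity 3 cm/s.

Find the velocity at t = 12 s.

Δv equals the area under the a-t graph; then v = v₀ + Δv.
0–3 s: ½(-5 + 11)(3) = 9 cm/s
3–5 s: ½(11 + 3)(2) = 14 cm/s
5–7 s: ½(3 + 6)(2) = 9 cm/s
7–12 s: ½(6 + -7)(5) = -2.5 cm/s
Δv = 29.5 cm/s, so v(12) = 3 + (29.5) = 32.5 cm/s.

32.5 cm/s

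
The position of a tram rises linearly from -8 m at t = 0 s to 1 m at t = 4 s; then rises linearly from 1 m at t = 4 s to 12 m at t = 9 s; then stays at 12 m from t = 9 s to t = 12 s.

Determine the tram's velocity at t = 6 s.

Velocity is the slope of the x-t graph on 4–9 s: (12 − 1)/(9 − 4) = 2.2 m/s.

2.2 m/s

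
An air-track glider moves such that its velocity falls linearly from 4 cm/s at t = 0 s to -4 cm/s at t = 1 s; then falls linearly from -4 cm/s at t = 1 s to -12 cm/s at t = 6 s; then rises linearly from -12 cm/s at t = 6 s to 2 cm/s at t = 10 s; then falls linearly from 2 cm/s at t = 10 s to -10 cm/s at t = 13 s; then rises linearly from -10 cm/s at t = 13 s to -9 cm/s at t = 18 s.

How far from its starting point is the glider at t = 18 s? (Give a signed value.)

-119.5 cm

Net displacement equals the area under the velocity-time graph (areas below the axis count negative).
0–1 s: ½(4 + -4)(1) = 0 cm
1–6 s: ½(-4 + -12)(5) = -40 cm
6–10 s: ½(-12 + 2)(4) = -20 cm
10–13 s: ½(2 + -10)(3) = -12 cm
13–18 s: ½(-10 + -9)(5) = -47.5 cm
Net displacement = -119.5 cm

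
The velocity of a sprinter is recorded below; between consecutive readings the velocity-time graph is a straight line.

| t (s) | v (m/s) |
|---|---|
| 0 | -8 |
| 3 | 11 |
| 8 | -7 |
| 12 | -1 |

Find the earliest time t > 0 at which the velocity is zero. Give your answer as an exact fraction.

t = 24/19 s

v changes sign on 0–3 s (from -8 to 11); the graph is linear there, so v = 0 at t = 0 + (8)·(3 − 0)/(11 − -8) = 24/19 s.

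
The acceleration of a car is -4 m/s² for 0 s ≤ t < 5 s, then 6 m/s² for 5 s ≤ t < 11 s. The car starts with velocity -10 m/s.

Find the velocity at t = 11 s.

6 m/s

Δv equals the area under the a-t graph; then v = v₀ + Δv.
0–5 s: -4 × 5 = -20 m/s
5–11 s: 6 × 6 = 36 m/s
Δv = 16 m/s, so v(11) = -10 + (16) = 6 m/s.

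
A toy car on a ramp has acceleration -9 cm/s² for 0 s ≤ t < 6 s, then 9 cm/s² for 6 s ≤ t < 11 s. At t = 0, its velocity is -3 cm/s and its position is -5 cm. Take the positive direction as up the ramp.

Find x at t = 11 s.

On each constant-a segment, Δv = aΔt and Δx = v₀Δt + ½aΔt²; chain segment to segment.
0–6 s: v starts -3 cm/s; Δx = -3·6 + ½·-9·6² = -180 cm; v ends -57 cm/s.
6–11 s: v starts -57 cm/s; Δx = -57·5 + ½·9·5² = -172.5 cm; v ends -12 cm/s.
x(11) = -5 + Σ Δx = -357.5 cm.

-357.5 cm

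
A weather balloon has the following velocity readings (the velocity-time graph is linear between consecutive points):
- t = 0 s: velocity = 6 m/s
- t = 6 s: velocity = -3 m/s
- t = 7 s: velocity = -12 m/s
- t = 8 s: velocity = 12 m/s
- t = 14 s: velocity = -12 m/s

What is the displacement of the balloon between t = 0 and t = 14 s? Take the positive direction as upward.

1.5 m

Displacement is the signed area under the v-t curve.
0–6 s: ½(6 + -3)(6) = 9 m
6–7 s: ½(-3 + -12)(1) = -7.5 m
7–8 s: ½(-12 + 12)(1) = 0 m
8–14 s: ½(12 + -12)(6) = 0 m
Net displacement = 1.5 m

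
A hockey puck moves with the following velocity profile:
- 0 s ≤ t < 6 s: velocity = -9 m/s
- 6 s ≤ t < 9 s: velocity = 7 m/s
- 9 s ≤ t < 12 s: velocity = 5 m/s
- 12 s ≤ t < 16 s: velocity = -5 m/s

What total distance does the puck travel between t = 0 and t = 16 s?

110 m

Distance (not displacement) is the total path length: add the absolute areas under v-t.
0–6 s: |-9| × 6 = 54 m
6–9 s: |7| × 3 = 21 m
9–12 s: |5| × 3 = 15 m
12–16 s: |-5| × 4 = 20 m
Total distance = 110 m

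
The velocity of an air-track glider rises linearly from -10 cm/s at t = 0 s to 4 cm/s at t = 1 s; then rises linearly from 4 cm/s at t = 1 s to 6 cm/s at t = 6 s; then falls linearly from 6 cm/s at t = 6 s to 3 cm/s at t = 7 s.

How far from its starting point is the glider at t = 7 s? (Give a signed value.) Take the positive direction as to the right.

26.5 cm

Net displacement equals the area under the velocity-time graph (areas below the axis count negative).
0–1 s: ½(-10 + 4)(1) = -3 cm
1–6 s: ½(4 + 6)(5) = 25 cm
6–7 s: ½(6 + 3)(1) = 4.5 cm
Net displacement = 26.5 cm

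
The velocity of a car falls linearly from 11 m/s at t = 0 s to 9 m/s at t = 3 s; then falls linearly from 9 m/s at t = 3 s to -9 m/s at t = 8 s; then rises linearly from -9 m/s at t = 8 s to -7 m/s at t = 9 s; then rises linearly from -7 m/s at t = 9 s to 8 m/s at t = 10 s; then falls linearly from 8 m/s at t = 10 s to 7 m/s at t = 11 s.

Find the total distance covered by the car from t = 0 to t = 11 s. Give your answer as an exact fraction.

Distance (not displacement) is the total path length: add the absolute areas under v-t.
0–3 s: |½(11 + 9)(3)| = 30 m
3–8 s: v = 0 at t = 5.5 s; triangle areas 11.25 + 11.25 = 22.5 m
8–9 s: |½(-9 + -7)(1)| = 8 m
9–10 s: v = 0 at t = 142/15 s; triangle areas 49/30 + 32/15 = 113/30 m
10–11 s: |½(8 + 7)(1)| = 7.5 m
Total distance = 2153/30 m

2153/30 m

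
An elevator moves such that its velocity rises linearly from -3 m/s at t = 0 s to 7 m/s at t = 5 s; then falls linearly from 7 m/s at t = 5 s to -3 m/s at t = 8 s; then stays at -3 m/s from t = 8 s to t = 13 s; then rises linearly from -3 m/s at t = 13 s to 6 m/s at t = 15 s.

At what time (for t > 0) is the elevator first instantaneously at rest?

v changes sign on 0–5 s (from -3 to 7); the graph is linear there, so v = 0 at t = 0 + (3)·(5 − 0)/(7 − -3) = 1.5 s.

t = 1.5 s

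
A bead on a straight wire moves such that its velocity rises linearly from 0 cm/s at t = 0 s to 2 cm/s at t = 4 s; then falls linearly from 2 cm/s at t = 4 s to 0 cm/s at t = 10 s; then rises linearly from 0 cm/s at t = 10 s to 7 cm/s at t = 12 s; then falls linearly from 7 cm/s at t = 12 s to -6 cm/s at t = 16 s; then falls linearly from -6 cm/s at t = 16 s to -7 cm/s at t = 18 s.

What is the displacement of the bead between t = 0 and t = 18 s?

6 cm

Displacement is the signed area under the v-t curve.
0–4 s: ½(0 + 2)(4) = 4 cm
4–10 s: ½(2 + 0)(6) = 6 cm
10–12 s: ½(0 + 7)(2) = 7 cm
12–16 s: ½(7 + -6)(4) = 2 cm
16–18 s: ½(-6 + -7)(2) = -13 cm
Net displacement = 6 cm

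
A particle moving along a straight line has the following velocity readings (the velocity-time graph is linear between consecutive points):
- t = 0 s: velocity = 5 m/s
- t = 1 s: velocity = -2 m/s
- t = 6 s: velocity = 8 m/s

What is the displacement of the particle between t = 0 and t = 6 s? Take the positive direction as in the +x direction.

16.5 m

Net displacement equals the area under the velocity-time graph (areas below the axis count negative).
0–1 s: ½(5 + -2)(1) = 1.5 m
1–6 s: ½(-2 + 8)(5) = 15 m
Net displacement = 16.5 m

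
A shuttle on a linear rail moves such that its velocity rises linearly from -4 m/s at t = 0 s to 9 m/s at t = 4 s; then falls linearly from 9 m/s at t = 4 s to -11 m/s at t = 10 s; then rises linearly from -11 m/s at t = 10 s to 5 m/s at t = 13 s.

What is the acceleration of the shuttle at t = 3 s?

Acceleration is the slope of the v-t graph on 0–4 s: (9 − -4)/(4 − 0) = 3.25 m/s².

3.25 m/s²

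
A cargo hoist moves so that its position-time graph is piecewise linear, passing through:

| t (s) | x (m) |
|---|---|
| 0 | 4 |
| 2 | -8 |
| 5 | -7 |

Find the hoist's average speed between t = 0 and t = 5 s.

Average speed = (total path length)/(elapsed time); on a piecewise-linear x-t graph the path length is Σ|Δx|.
0–2 s: |Δx| = |-8 − 4| = 12 m
2–5 s: |Δx| = |-7 − -8| = 1 m
Total path = 13 m; average speed = 13/5 = 2.6 m/s.

2.6 m/s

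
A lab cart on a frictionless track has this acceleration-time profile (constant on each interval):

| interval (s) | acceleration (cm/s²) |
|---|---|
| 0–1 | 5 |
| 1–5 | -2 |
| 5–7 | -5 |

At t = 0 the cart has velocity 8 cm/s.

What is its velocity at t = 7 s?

Δv equals the area under the a-t graph; then v = v₀ + Δv.
0–1 s: 5 × 1 = 5 cm/s
1–5 s: -2 × 4 = -8 cm/s
5–7 s: -5 × 2 = -10 cm/s
Δv = -13 cm/s, so v(7) = 8 + (-13) = -5 cm/s.

-5 cm/s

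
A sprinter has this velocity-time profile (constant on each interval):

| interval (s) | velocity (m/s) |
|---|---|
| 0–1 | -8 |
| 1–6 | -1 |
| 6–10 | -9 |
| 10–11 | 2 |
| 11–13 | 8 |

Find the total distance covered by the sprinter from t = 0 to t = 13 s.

Distance (not displacement) is the total path length: add the absolute areas under v-t.
0–1 s: |-8| × 1 = 8 m
1–6 s: |-1| × 5 = 5 m
6–10 s: |-9| × 4 = 36 m
10–11 s: |2| × 1 = 2 m
11–13 s: |8| × 2 = 16 m
Total distance = 67 m

67 m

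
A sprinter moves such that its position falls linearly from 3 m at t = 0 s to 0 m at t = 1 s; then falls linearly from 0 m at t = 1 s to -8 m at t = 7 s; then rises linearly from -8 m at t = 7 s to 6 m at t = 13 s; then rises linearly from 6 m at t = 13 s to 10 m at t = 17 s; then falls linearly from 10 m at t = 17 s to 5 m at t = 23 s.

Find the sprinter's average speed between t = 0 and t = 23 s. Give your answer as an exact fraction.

34/23 m/s

Average speed = (total path length)/(elapsed time); on a piecewise-linear x-t graph the path length is Σ|Δx|.
0–1 s: |Δx| = |0 − 3| = 3 m
1–7 s: |Δx| = |-8 − 0| = 8 m
7–13 s: |Δx| = |6 − -8| = 14 m
13–17 s: |Δx| = |10 − 6| = 4 m
17–23 s: |Δx| = |5 − 10| = 5 m
Total path = 34 m; average speed = 34/23 = 34/23 m/s.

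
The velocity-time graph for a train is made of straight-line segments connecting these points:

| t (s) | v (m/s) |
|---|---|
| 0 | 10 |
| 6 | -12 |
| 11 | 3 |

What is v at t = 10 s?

0 m/s

On 6–11 s the graph is linear from -12 to 3 m/s: v(10) = -12 + (3 − -12)·(10 − 6)/(11 − 6) = 0 m/s.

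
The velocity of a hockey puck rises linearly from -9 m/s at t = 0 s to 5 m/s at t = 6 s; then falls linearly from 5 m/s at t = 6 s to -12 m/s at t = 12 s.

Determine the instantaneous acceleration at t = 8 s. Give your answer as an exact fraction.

Acceleration is the slope of the v-t graph on 6–12 s: (-12 − 5)/(12 − 6) = -17/6 m/s².

-17/6 m/s²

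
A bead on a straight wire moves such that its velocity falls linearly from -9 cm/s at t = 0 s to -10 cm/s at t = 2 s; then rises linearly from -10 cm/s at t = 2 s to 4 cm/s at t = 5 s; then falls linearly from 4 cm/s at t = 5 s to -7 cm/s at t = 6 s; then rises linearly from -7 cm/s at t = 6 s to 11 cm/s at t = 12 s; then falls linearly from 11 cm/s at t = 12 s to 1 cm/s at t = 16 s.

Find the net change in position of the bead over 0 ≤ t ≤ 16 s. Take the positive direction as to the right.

6.5 cm

Net displacement equals the area under the velocity-time graph (areas below the axis count negative).
0–2 s: ½(-9 + -10)(2) = -19 cm
2–5 s: ½(-10 + 4)(3) = -9 cm
5–6 s: ½(4 + -7)(1) = -1.5 cm
6–12 s: ½(-7 + 11)(6) = 12 cm
12–16 s: ½(11 + 1)(4) = 24 cm
Net displacement = 6.5 cm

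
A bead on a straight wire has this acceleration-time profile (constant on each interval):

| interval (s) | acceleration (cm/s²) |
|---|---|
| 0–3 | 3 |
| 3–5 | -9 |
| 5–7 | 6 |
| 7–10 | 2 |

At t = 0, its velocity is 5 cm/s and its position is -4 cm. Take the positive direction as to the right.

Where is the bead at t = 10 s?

On each constant-a segment, Δv = aΔt and Δx = v₀Δt + ½aΔt²; chain segment to segment.
0–3 s: v starts 5 cm/s; Δx = 5·3 + ½·3·3² = 28.5 cm; v ends 14 cm/s.
3–5 s: v starts 14 cm/s; Δx = 14·2 + ½·-9·2² = 10 cm; v ends -4 cm/s.
5–7 s: v starts -4 cm/s; Δx = -4·2 + ½·6·2² = 4 cm; v ends 8 cm/s.
7–10 s: v starts 8 cm/s; Δx = 8·3 + ½·2·3² = 33 cm; v ends 14 cm/s.
x(10) = -4 + Σ Δx = 71.5 cm.

71.5 cm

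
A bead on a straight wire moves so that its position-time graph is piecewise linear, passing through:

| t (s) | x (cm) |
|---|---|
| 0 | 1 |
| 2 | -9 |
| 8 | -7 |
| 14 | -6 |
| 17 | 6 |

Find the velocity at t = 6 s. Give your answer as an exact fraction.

Velocity is the slope of the x-t graph on 2–8 s: (-7 − -9)/(8 − 2) = 1/3 cm/s.

1/3 cm/s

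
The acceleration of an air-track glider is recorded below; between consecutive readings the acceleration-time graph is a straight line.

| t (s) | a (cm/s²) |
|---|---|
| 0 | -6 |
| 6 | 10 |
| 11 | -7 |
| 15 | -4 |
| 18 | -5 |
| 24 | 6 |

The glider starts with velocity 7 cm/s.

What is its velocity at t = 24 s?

Δv equals the area under the a-t graph; then v = v₀ + Δv.
0–6 s: ½(-6 + 10)(6) = 12 cm/s
6–11 s: ½(10 + -7)(5) = 7.5 cm/s
11–15 s: ½(-7 + -4)(4) = -22 cm/s
15–18 s: ½(-4 + -5)(3) = -13.5 cm/s
18–24 s: ½(-5 + 6)(6) = 3 cm/s
Δv = -13 cm/s, so v(24) = 7 + (-13) = -6 cm/s.

-6 cm/s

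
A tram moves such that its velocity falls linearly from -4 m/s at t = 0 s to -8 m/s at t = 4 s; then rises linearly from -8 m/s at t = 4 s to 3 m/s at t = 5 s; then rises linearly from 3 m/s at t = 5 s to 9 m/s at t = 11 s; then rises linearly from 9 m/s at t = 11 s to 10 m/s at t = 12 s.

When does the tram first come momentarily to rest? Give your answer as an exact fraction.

t = 52/11 s

v changes sign on 4–5 s (from -8 to 3); the graph is linear there, so v = 0 at t = 4 + (8)·(5 − 4)/(3 − -8) = 52/11 s.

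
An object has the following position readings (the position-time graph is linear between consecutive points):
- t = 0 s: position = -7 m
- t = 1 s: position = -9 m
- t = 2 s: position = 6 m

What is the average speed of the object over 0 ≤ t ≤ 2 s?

8.5 m/s

Average speed = (total path length)/(elapsed time); on a piecewise-linear x-t graph the path length is Σ|Δx|.
0–1 s: |Δx| = |-9 − -7| = 2 m
1–2 s: |Δx| = |6 − -9| = 15 m
Total path = 17 m; average speed = 17/2 = 8.5 m/s.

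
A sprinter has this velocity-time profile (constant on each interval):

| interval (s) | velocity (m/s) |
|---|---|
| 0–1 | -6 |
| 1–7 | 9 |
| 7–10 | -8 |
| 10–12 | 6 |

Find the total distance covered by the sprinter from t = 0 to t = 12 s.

96 m

Distance (not displacement) is the total path length: add the absolute areas under v-t.
0–1 s: |-6| × 1 = 6 m
1–7 s: |9| × 6 = 54 m
7–10 s: |-8| × 3 = 24 m
10–12 s: |6| × 2 = 12 m
Total distance = 96 m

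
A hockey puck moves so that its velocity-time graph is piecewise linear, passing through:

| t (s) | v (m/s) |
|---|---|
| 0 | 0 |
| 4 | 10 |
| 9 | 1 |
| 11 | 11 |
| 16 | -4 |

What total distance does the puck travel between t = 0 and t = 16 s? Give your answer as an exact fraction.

247/3 m

Distance (not displacement) is the total path length: add the absolute areas under v-t.
0–4 s: |½(0 + 10)(4)| = 20 m
4–9 s: |½(10 + 1)(5)| = 27.5 m
9–11 s: |½(1 + 11)(2)| = 12 m
11–16 s: v = 0 at t = 44/3 s; triangle areas 121/6 + 8/3 = 137/6 m
Total distance = 247/3 m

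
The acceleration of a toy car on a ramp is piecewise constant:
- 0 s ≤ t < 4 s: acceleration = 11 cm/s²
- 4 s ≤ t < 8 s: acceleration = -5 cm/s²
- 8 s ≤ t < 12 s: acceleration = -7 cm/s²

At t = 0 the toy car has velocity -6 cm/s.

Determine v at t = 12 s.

-10 cm/s

Δv equals the area under the a-t graph; then v = v₀ + Δv.
0–4 s: 11 × 4 = 44 cm/s
4–8 s: -5 × 4 = -20 cm/s
8–12 s: -7 × 4 = -28 cm/s
Δv = -4 cm/s, so v(12) = -6 + (-4) = -10 cm/s.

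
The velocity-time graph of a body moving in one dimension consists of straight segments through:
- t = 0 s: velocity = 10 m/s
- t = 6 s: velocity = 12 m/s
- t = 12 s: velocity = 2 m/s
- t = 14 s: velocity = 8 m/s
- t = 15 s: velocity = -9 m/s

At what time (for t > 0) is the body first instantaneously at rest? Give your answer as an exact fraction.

t = 246/17 s

v changes sign on 14–15 s (from 8 to -9); the graph is linear there, so v = 0 at t = 14 + (-8)·(15 − 14)/(-9 − 8) = 246/17 s.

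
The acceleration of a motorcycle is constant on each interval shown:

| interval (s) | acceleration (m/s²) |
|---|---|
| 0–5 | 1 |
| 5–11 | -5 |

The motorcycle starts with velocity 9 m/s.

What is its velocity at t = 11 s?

Δv equals the area under the a-t graph; then v = v₀ + Δv.
0–5 s: 1 × 5 = 5 m/s
5–11 s: -5 × 6 = -30 m/s
Δv = -25 m/s, so v(11) = 9 + (-25) = -16 m/s.

-16 m/s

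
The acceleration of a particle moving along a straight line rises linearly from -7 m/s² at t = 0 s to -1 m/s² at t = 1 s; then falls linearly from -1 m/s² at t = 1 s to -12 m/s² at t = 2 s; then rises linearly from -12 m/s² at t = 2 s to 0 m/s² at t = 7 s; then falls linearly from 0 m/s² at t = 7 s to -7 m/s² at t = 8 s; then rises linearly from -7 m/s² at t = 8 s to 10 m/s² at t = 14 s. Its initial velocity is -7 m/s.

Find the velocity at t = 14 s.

Δv equals the area under the a-t graph; then v = v₀ + Δv.
0–1 s: ½(-7 + -1)(1) = -4 m/s
1–2 s: ½(-1 + -12)(1) = -6.5 m/s
2–7 s: ½(-12 + 0)(5) = -30 m/s
7–8 s: ½(0 + -7)(1) = -3.5 m/s
8–14 s: ½(-7 + 10)(6) = 9 m/s
Δv = -35 m/s, so v(14) = -7 + (-35) = -42 m/s.

-42 m/s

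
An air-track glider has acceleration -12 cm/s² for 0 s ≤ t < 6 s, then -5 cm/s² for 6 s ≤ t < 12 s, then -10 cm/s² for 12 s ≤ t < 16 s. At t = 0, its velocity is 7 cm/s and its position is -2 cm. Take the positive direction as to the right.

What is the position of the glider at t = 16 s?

-1116 cm

On each constant-a segment, Δv = aΔt and Δx = v₀Δt + ½aΔt²; chain segment to segment.
0–6 s: v starts 7 cm/s; Δx = 7·6 + ½·-12·6² = -174 cm; v ends -65 cm/s.
6–12 s: v starts -65 cm/s; Δx = -65·6 + ½·-5·6² = -480 cm; v ends -95 cm/s.
12–16 s: v starts -95 cm/s; Δx = -95·4 + ½·-10·4² = -460 cm; v ends -135 cm/s.
x(16) = -2 + Σ Δx = -1116 cm.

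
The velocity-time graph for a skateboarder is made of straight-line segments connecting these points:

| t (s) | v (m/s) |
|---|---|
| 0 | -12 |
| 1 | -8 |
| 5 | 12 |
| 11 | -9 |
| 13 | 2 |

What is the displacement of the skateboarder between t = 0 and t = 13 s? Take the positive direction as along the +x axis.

Net displacement equals the area under the velocity-time graph (areas below the axis count negative).
0–1 s: ½(-12 + -8)(1) = -10 m
1–5 s: ½(-8 + 12)(4) = 8 m
5–11 s: ½(12 + -9)(6) = 9 m
11–13 s: ½(-9 + 2)(2) = -7 m
Net displacement = 0 m

0 m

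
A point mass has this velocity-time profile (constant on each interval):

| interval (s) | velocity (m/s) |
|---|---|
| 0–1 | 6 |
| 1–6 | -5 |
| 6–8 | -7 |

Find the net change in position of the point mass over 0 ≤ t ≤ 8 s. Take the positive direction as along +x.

-33 m

Displacement is the signed area under the v-t curve.
0–1 s: 6 × 1 = 6 m
1–6 s: -5 × 5 = -25 m
6–8 s: -7 × 2 = -14 m
Net displacement = -33 m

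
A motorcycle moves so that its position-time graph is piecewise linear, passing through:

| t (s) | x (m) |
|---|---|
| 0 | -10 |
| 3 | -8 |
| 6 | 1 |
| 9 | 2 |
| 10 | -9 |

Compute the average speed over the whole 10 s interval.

2.3 m/s

Average speed = (total path length)/(elapsed time); on a piecewise-linear x-t graph the path length is Σ|Δx|.
0–3 s: |Δx| = |-8 − -10| = 2 m
3–6 s: |Δx| = |1 − -8| = 9 m
6–9 s: |Δx| = |2 − 1| = 1 m
9–10 s: |Δx| = |-9 − 2| = 11 m
Total path = 23 m; average speed = 23/10 = 2.3 m/s.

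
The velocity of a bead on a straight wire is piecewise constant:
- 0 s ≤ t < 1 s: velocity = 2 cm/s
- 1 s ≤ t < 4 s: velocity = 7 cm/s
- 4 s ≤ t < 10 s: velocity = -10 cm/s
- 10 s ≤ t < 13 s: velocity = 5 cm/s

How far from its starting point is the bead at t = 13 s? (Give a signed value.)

-22 cm

Net displacement equals the area under the velocity-time graph (areas below the axis count negative).
0–1 s: 2 × 1 = 2 cm
1–4 s: 7 × 3 = 21 cm
4–10 s: -10 × 6 = -60 cm
10–13 s: 5 × 3 = 15 cm
Net displacement = -22 cm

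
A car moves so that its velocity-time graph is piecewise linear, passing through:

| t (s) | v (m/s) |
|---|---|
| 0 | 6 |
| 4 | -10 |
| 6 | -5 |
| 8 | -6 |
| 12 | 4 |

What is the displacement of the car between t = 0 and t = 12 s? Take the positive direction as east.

-38 m

Displacement is the signed area under the v-t curve.
0–4 s: ½(6 + -10)(4) = -8 m
4–6 s: ½(-10 + -5)(2) = -15 m
6–8 s: ½(-5 + -6)(2) = -11 m
8–12 s: ½(-6 + 4)(4) = -4 m
Net displacement = -38 m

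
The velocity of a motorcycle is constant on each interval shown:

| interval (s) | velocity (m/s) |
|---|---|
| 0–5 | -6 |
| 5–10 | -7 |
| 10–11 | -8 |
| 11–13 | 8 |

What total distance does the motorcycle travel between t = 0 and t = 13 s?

89 m

Total distance travelled is ∫|v| dt — sum the magnitudes of each area piece.
0–5 s: |-6| × 5 = 30 m
5–10 s: |-7| × 5 = 35 m
10–11 s: |-8| × 1 = 8 m
11–13 s: |8| × 2 = 16 m
Total distance = 89 m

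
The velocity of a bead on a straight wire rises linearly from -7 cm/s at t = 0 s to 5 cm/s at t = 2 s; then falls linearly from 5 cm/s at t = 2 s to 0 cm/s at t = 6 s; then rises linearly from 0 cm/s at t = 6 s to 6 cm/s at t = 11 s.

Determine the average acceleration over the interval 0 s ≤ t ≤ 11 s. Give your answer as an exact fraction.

Average acceleration = Δv/Δt = (6 − -7)/(11 − 0) = 13/11 cm/s².

13/11 cm/s²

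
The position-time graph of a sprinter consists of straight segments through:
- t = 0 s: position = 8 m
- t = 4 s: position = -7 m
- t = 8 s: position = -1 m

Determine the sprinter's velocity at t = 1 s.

Velocity is the slope of the x-t graph on 0–4 s: (-7 − 8)/(4 − 0) = -3.75 m/s.

-3.75 m/s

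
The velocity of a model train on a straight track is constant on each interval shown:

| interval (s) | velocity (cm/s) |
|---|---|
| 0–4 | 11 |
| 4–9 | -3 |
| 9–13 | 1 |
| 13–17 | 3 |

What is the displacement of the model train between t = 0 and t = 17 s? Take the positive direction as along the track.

45 cm

Net displacement equals the area under the velocity-time graph (areas below the axis count negative).
0–4 s: 11 × 4 = 44 cm
4–9 s: -3 × 5 = -15 cm
9–13 s: 1 × 4 = 4 cm
13–17 s: 3 × 4 = 12 cm
Net displacement = 45 cm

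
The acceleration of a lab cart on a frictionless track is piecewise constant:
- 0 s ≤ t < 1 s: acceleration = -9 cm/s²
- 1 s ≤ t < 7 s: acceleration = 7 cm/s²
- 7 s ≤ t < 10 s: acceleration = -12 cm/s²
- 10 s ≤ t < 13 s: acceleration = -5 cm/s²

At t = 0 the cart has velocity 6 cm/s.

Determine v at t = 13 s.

-12 cm/s

Δv equals the area under the a-t graph; then v = v₀ + Δv.
0–1 s: -9 × 1 = -9 cm/s
1–7 s: 7 × 6 = 42 cm/s
7–10 s: -12 × 3 = -36 cm/s
10–13 s: -5 × 3 = -15 cm/s
Δv = -18 cm/s, so v(13) = 6 + (-18) = -12 cm/s.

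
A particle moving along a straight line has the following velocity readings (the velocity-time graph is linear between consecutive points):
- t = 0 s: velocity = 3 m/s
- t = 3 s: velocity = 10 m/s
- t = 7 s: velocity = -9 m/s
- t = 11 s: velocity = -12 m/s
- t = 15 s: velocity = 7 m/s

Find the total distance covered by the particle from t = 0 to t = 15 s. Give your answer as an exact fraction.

Total distance travelled is ∫|v| dt — sum the magnitudes of each area piece.
0–3 s: |½(3 + 10)(3)| = 19.5 m
3–7 s: v = 0 at t = 97/19 s; triangle areas 200/19 + 162/19 = 362/19 m
7–11 s: |½(-9 + -12)(4)| = 42 m
11–15 s: v = 0 at t = 257/19 s; triangle areas 288/19 + 98/19 = 386/19 m
Total distance = 3833/38 m

3833/38 m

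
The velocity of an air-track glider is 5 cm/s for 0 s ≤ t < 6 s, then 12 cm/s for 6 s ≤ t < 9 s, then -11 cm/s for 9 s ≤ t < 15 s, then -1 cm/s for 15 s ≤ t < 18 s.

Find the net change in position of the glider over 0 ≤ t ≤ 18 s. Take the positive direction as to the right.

-3 cm

Net displacement equals the area under the velocity-time graph (areas below the axis count negative).
0–6 s: 5 × 6 = 30 cm
6–9 s: 12 × 3 = 36 cm
9–15 s: -11 × 6 = -66 cm
15–18 s: -1 × 3 = -3 cm
Net displacement = -3 cm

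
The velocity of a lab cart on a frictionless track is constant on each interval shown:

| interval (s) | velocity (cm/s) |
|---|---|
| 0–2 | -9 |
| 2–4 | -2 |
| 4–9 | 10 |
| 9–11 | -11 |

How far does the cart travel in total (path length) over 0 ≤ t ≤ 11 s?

94 cm

Total distance travelled is ∫|v| dt — sum the magnitudes of each area piece.
0–2 s: |-9| × 2 = 18 cm
2–4 s: |-2| × 2 = 4 cm
4–9 s: |10| × 5 = 50 cm
9–11 s: |-11| × 2 = 22 cm
Total distance = 94 cm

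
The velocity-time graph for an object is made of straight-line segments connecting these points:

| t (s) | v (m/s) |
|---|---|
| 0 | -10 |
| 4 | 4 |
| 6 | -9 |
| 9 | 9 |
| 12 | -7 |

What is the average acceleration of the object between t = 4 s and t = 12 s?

-1.375 m/s²

Average acceleration = Δv/Δt = (-7 − 4)/(12 − 4) = -1.375 m/s².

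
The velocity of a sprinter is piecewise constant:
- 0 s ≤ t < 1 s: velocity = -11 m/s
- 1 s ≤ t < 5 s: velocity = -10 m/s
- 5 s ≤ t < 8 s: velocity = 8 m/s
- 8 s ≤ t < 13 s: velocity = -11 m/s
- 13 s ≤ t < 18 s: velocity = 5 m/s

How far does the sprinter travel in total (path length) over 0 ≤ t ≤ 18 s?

Total distance travelled is ∫|v| dt — sum the magnitudes of each area piece.
0–1 s: |-11| × 1 = 11 m
1–5 s: |-10| × 4 = 40 m
5–8 s: |8| × 3 = 24 m
8–13 s: |-11| × 5 = 55 m
13–18 s: |5| × 5 = 25 m
Total distance = 155 m

155 m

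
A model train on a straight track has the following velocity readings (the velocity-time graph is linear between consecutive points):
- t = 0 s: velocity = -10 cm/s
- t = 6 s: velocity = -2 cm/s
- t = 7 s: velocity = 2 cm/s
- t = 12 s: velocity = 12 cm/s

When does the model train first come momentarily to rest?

v changes sign on 6–7 s (from -2 to 2); the graph is linear there, so v = 0 at t = 6 + (2)·(7 − 6)/(2 − -2) = 6.5 s.

t = 6.5 s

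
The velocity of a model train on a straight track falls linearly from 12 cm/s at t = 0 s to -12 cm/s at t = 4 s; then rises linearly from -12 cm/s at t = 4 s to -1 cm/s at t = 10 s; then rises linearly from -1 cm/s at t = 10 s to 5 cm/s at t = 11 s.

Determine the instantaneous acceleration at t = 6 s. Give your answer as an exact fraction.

11/6 cm/s²

Acceleration is the slope of the v-t graph on 4–10 s: (-1 − -12)/(10 − 4) = 11/6 cm/s².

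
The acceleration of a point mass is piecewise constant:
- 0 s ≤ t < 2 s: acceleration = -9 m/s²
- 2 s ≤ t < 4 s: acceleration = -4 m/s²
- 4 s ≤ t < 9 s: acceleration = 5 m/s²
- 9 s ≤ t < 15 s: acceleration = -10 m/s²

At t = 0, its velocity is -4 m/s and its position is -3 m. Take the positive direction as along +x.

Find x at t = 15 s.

On each constant-a segment, Δv = aΔt and Δx = v₀Δt + ½aΔt²; chain segment to segment.
0–2 s: v starts -4 m/s; Δx = -4·2 + ½·-9·2² = -26 m; v ends -22 m/s.
2–4 s: v starts -22 m/s; Δx = -22·2 + ½·-4·2² = -52 m; v ends -30 m/s.
4–9 s: v starts -30 m/s; Δx = -30·5 + ½·5·5² = -87.5 m; v ends -5 m/s.
9–15 s: v starts -5 m/s; Δx = -5·6 + ½·-10·6² = -210 m; v ends -65 m/s.
x(15) = -3 + Σ Δx = -378.5 m.

-378.5 m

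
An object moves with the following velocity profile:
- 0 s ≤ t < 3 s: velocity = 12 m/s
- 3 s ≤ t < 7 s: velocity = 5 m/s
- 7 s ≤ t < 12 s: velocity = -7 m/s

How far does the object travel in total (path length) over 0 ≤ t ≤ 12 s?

91 m

Distance (not displacement) is the total path length: add the absolute areas under v-t.
0–3 s: |12| × 3 = 36 m
3–7 s: |5| × 4 = 20 m
7–12 s: |-7| × 5 = 35 m
Total distance = 91 m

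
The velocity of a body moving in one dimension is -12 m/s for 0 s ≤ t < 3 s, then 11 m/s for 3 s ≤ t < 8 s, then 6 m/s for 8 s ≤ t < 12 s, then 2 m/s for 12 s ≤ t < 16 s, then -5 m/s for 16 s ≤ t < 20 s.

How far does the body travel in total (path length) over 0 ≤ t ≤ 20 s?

143 m

Total distance travelled is ∫|v| dt — sum the magnitudes of each area piece.
0–3 s: |-12| × 3 = 36 m
3–8 s: |11| × 5 = 55 m
8–12 s: |6| × 4 = 24 m
12–16 s: |2| × 4 = 8 m
16–20 s: |-5| × 4 = 20 m
Total distance = 143 m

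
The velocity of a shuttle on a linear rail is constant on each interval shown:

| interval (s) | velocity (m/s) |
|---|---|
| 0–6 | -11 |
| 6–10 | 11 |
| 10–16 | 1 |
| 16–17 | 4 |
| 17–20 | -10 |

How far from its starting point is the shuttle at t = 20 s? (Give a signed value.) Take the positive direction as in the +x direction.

-42 m

Net displacement equals the area under the velocity-time graph (areas below the axis count negative).
0–6 s: -11 × 6 = -66 m
6–10 s: 11 × 4 = 44 m
10–16 s: 1 × 6 = 6 m
16–17 s: 4 × 1 = 4 m
17–20 s: -10 × 3 = -30 m
Net displacement = -42 m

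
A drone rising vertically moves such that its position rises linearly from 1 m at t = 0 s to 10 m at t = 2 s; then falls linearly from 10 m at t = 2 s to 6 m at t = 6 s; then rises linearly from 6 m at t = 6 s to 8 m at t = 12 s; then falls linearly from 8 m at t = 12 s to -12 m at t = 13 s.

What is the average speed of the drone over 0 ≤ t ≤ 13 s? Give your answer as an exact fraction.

Average speed = (total path length)/(elapsed time); on a piecewise-linear x-t graph the path length is Σ|Δx|.
0–2 s: |Δx| = |10 − 1| = 9 m
2–6 s: |Δx| = |6 − 10| = 4 m
6–12 s: |Δx| = |8 − 6| = 2 m
12–13 s: |Δx| = |-12 − 8| = 20 m
Total path = 35 m; average speed = 35/13 = 35/13 m/s.

35/13 m/s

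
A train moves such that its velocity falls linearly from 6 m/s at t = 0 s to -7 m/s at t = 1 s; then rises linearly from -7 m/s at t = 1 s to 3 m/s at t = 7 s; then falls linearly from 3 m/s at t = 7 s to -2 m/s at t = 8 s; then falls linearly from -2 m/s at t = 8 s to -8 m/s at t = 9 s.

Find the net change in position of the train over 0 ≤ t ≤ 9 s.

-17 m

Displacement is the signed area under the v-t curve.
0–1 s: ½(6 + -7)(1) = -0.5 m
1–7 s: ½(-7 + 3)(6) = -12 m
7–8 s: ½(3 + -2)(1) = 0.5 m
8–9 s: ½(-2 + -8)(1) = -5 m
Net displacement = -17 m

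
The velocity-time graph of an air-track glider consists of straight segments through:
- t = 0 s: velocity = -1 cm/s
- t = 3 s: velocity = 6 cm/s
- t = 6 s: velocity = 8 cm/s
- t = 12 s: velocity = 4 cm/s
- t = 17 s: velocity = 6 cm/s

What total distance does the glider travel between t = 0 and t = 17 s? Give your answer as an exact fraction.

Distance (not displacement) is the total path length: add the absolute areas under v-t.
0–3 s: v = 0 at t = 3/7 s; triangle areas 3/14 + 54/7 = 111/14 cm
3–6 s: |½(6 + 8)(3)| = 21 cm
6–12 s: |½(8 + 4)(6)| = 36 cm
12–17 s: |½(4 + 6)(5)| = 25 cm
Total distance = 1259/14 cm

1259/14 cm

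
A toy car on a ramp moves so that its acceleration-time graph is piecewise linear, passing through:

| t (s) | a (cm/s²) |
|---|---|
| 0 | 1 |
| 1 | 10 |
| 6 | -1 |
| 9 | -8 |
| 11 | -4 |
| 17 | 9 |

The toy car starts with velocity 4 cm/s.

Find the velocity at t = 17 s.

Δv equals the area under the a-t graph; then v = v₀ + Δv.
0–1 s: ½(1 + 10)(1) = 5.5 cm/s
1–6 s: ½(10 + -1)(5) = 22.5 cm/s
6–9 s: ½(-1 + -8)(3) = -13.5 cm/s
9–11 s: ½(-8 + -4)(2) = -12 cm/s
11–17 s: ½(-4 + 9)(6) = 15 cm/s
Δv = 17.5 cm/s, so v(17) = 4 + (17.5) = 21.5 cm/s.

21.5 cm/s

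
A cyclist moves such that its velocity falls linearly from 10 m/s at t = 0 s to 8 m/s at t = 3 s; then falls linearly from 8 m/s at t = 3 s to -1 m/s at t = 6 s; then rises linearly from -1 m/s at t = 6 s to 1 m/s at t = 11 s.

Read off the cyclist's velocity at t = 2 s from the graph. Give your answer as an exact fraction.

On 0–3 s the graph is linear from 10 to 8 m/s: v(2) = 10 + (8 − 10)·(2 − 0)/(3 − 0) = 26/3 m/s.

26/3 m/s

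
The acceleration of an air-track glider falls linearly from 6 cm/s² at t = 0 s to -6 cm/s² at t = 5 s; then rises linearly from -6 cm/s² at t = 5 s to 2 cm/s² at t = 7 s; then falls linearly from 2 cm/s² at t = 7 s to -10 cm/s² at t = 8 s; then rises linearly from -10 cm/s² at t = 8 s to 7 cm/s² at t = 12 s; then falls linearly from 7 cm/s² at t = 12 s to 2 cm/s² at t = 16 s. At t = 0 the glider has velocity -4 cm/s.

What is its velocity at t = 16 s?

Δv equals the area under the a-t graph; then v = v₀ + Δv.
0–5 s: ½(6 + -6)(5) = 0 cm/s
5–7 s: ½(-6 + 2)(2) = -4 cm/s
7–8 s: ½(2 + -10)(1) = -4 cm/s
8–12 s: ½(-10 + 7)(4) = -6 cm/s
12–16 s: ½(7 + 2)(4) = 18 cm/s
Δv = 4 cm/s, so v(16) = -4 + (4) = 0 cm/s.

0 cm/s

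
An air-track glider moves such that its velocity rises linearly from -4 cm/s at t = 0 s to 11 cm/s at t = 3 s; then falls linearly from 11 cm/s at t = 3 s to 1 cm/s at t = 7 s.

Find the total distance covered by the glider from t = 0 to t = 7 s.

37.7 cm

Total distance travelled is ∫|v| dt — sum the magnitudes of each area piece.
0–3 s: v = 0 at t = 0.8 s; triangle areas 1.6 + 12.1 = 13.7 cm
3–7 s: |½(11 + 1)(4)| = 24 cm
Total distance = 37.7 cm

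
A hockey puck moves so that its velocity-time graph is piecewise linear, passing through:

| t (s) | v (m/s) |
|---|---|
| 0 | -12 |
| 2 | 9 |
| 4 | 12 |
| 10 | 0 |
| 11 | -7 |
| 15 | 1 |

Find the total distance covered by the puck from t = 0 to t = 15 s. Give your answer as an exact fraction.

Distance (not displacement) is the total path length: add the absolute areas under v-t.
0–2 s: v = 0 at t = 8/7 s; triangle areas 48/7 + 27/7 = 75/7 m
2–4 s: |½(9 + 12)(2)| = 21 m
4–10 s: |½(12 + 0)(6)| = 36 m
10–11 s: |½(0 + -7)(1)| = 3.5 m
11–15 s: v = 0 at t = 14.5 s; triangle areas 12.25 + 0.25 = 12.5 m
Total distance = 586/7 m

586/7 m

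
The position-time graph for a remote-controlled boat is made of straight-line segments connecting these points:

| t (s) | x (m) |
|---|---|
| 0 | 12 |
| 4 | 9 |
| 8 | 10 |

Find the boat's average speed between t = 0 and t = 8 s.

Average speed = (total path length)/(elapsed time); on a piecewise-linear x-t graph the path length is Σ|Δx|.
0–4 s: |Δx| = |9 − 12| = 3 m
4–8 s: |Δx| = |10 − 9| = 1 m
Total path = 4 m; average speed = 4/8 = 0.5 m/s.

0.5 m/s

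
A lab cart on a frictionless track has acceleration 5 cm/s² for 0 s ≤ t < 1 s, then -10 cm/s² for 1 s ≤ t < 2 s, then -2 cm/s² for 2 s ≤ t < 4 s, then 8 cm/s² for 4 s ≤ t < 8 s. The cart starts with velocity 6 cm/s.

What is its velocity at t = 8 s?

Δv equals the area under the a-t graph; then v = v₀ + Δv.
0–1 s: 5 × 1 = 5 cm/s
1–2 s: -10 × 1 = -10 cm/s
2–4 s: -2 × 2 = -4 cm/s
4–8 s: 8 × 4 = 32 cm/s
Δv = 23 cm/s, so v(8) = 6 + (23) = 29 cm/s.

29 cm/s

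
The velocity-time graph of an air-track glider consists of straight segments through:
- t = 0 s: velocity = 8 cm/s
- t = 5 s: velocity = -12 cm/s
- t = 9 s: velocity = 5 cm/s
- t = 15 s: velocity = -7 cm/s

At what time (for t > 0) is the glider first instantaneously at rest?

t = 2 s

v changes sign on 0–5 s (from 8 to -12); the graph is linear there, so v = 0 at t = 0 + (-8)·(5 − 0)/(-12 − 8) = 2 s.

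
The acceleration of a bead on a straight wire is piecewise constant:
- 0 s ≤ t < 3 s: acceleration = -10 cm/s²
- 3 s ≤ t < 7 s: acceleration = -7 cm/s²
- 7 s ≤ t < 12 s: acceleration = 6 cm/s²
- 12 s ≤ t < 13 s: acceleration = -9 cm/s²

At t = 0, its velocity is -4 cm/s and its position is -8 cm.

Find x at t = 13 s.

-528.5 cm

On each constant-a segment, Δv = aΔt and Δx = v₀Δt + ½aΔt²; chain segment to segment.
0–3 s: v starts -4 cm/s; Δx = -4·3 + ½·-10·3² = -57 cm; v ends -34 cm/s.
3–7 s: v starts -34 cm/s; Δx = -34·4 + ½·-7·4² = -192 cm; v ends -62 cm/s.
7–12 s: v starts -62 cm/s; Δx = -62·5 + ½·6·5² = -235 cm; v ends -32 cm/s.
12–13 s: v starts -32 cm/s; Δx = -32·1 + ½·-9·1² = -36.5 cm; v ends -41 cm/s.
x(13) = -8 + Σ Δx = -528.5 cm.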